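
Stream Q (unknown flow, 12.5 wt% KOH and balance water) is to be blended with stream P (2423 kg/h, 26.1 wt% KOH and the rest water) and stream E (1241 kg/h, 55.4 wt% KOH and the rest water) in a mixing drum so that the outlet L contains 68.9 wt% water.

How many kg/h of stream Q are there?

970 kg/h

Let Q be the unknown flow. Total out = 3664 + Q.
water balance: 2344.1 + 0.875·Q = 0.689·(3664 + Q)
(0.875 − 0.689)·Q = 0.689×3664 − 2344.1 = 180.41
Q = 180.41 / 0.186 = 969.96 kg/h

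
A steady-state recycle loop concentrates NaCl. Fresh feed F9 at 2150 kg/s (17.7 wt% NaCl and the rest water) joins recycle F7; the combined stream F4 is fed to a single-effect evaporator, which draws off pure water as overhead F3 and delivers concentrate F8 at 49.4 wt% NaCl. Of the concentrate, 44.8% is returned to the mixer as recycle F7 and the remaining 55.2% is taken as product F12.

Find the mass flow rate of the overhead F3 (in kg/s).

Overall NaCl balance (none leaves overhead): NaCl in fresh feed = NaCl in product, i.e. 2150×0.177 = (1−0.448)·F8·0.494.
F8 = 380.55/(0.494×0.552) = 1395.6 kg/s.
Recycle F7 = 0.448×1395.6 = 625.21 kg/s.
Combined feed F4 = 2150 + 625.21 = 2775.2 kg/s.
Overhead F3 = F4 − F8 = 2775.2 − 1395.6 = 1379.7 kg/s.

1380 kg/s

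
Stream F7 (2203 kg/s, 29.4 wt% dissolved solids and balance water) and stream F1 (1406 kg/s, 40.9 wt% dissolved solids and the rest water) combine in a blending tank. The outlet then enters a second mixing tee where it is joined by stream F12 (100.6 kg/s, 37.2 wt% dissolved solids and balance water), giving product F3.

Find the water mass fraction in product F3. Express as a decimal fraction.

Overall, product flow = 3709.6 kg/s.
water in = 2203×0.706 + 1406×0.591 + 100.6×0.628 = 2449.4 kg/s.
water fraction in F3 = 0.6603.

0.6603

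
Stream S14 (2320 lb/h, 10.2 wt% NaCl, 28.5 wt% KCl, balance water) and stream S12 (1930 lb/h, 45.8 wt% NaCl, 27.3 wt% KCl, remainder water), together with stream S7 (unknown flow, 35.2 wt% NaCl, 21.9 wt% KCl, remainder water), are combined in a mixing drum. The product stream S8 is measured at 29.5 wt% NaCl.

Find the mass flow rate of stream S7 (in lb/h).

2336 lb/h

Let S7 be the unknown flow. Total out = 4250 + S7.
NaCl balance: 1120.6 + 0.352·S7 = 0.295·(4250 + S7)
(0.352 − 0.295)·S7 = 0.295×4250 − 1120.6 = 133.17
S7 = 133.17 / 0.057 = 2336.3 lb/h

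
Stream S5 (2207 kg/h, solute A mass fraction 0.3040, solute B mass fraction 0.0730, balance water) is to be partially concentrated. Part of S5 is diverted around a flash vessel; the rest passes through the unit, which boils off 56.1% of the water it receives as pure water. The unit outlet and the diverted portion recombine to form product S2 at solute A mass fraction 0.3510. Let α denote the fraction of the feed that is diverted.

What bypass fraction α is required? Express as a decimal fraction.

0.617

All 2207×0.304 = 670.93 kg/h of solute A reaches S2, so S2 = 670.93/0.351 = 1911.5 kg/h and vapour = 295.52 kg/h.
The evaporator receives (1−α)·2207 of feed at 0.623 water and removes 0.561 of that water:
0.561×0.623×(1−α)×2207 = 295.52
(1−α) = 295.52/771.35 = 0.3831;  α = 0.6169.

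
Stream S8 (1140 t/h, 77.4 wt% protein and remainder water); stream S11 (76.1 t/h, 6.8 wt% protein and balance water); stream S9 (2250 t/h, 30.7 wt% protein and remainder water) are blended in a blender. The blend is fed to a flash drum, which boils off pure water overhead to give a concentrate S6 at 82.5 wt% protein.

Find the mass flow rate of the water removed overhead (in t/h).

1553 t/h

protein entering = 1140×0.774 + 76.1×0.068 + 2250×0.307 = 1578.3 t/h.
All protein reports to S6, so S6 = 1578.3/0.825 = 1913.1 t/h.
Total feed = 3466.1 t/h; overhead = 3466.1 − 1913.1 = 1553 t/h.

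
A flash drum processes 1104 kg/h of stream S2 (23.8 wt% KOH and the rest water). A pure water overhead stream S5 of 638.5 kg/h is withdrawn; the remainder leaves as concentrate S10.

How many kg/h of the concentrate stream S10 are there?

465.5 kg/h

Concentrate = 1104 − 638.5 = 465.5 kg/h.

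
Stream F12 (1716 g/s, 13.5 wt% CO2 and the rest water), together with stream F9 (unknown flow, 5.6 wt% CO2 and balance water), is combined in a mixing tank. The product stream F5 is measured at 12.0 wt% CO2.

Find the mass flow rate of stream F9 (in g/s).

402.2 g/s

Let F9 be the unknown flow. Total out = 1716 + F9.
CO2 balance: 231.66 + 0.056·F9 = 0.120·(1716 + F9)
(0.056 − 0.120)·F9 = 0.120×1716 − 231.66 = -25.74
F9 = -25.74 / -0.064 = 402.19 g/s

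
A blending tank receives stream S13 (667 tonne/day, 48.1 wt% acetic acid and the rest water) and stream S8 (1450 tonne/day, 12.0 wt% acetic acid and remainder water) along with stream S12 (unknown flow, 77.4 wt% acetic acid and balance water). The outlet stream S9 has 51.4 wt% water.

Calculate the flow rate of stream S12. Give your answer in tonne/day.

1854 tonne/day

Let S12 be the unknown flow. Total out = 2117 + S12.
water balance: 1622.2 + 0.226·S12 = 0.514·(2117 + S12)
(0.226 − 0.514)·S12 = 0.514×2117 − 1622.2 = -534.04
S12 = -534.04 / -0.288 = 1854.3 tonne/day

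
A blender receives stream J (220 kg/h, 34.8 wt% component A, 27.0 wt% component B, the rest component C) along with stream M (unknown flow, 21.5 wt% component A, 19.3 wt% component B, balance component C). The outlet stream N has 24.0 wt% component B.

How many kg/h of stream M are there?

140.4 kg/h

Let M be the unknown flow. Total out = 220 + M.
component B balance: 59.4 + 0.193·M = 0.240·(220 + M)
(0.193 − 0.240)·M = 0.240×220 − 59.4 = -6.6
M = -6.6 / -0.047 = 140.43 kg/h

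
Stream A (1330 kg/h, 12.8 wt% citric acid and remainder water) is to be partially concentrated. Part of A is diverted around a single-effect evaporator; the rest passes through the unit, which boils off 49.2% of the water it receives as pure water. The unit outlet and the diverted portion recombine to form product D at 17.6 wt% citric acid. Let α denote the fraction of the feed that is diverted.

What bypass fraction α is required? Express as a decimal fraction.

0.364

All 1330×0.128 = 170.24 kg/h of citric acid reaches D, so D = 170.24/0.176 = 967.27 kg/h and vapour = 362.73 kg/h.
The evaporator receives (1−α)·1330 of feed at 0.872 water and removes 0.492 of that water:
0.492×0.872×(1−α)×1330 = 362.73
(1−α) = 362.73/570.6 = 0.6357;  α = 0.3643.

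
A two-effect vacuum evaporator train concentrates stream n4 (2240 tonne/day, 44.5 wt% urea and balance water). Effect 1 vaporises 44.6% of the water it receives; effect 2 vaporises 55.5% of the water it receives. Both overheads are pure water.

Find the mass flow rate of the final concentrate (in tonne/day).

1303 tonne/day

water in feed = 2240×0.555 = 1243.2 tonne/day.
After stage 1: water left = (1−0.446)×1243.2 = 688.73; stream total = 1685.5 tonne/day.
After stage 2: water left = (1−0.555)×688.73 = 306.49; final concentrate = 1303.3 tonne/day.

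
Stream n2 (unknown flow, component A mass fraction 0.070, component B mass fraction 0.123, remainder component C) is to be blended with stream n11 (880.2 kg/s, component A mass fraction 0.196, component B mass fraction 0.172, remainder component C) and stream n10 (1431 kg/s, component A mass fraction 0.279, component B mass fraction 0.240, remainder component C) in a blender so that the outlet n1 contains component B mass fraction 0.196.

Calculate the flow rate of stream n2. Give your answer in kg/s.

Let n2 be the unknown flow. Total out = 2311.2 + n2.
component B balance: 494.83 + 0.123·n2 = 0.196·(2311.2 + n2)
(0.123 − 0.196)·n2 = 0.196×2311.2 − 494.83 = -41.839
n2 = -41.839 / -0.073 = 573.14 kg/s

573.1 kg/s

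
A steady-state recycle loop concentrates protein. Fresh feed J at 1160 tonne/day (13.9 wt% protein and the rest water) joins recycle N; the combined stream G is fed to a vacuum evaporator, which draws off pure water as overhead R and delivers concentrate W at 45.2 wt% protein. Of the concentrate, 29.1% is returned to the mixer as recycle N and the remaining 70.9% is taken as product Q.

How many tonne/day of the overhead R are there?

Overall protein balance (none leaves overhead): protein in fresh feed = protein in product, i.e. 1160×0.139 = (1−0.291)·W·0.452.
W = 161.24/(0.452×0.709) = 503.14 tonne/day.
Recycle N = 0.291×503.14 = 146.41 tonne/day.
Combined feed G = 1160 + 146.41 = 1306.4 tonne/day.
Overhead R = G − W = 1306.4 − 503.14 = 803.27 tonne/day.

803.3 tonne/day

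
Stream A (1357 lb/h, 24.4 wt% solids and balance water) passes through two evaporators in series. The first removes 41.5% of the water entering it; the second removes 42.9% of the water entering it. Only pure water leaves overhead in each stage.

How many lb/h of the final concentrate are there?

water in feed = 1357×0.756 = 1025.9 lb/h.
After stage 1: water left = (1−0.415)×1025.9 = 600.15; stream total = 931.25 lb/h.
After stage 2: water left = (1−0.429)×600.15 = 342.68; final concentrate = 673.79 lb/h.

673.8 lb/h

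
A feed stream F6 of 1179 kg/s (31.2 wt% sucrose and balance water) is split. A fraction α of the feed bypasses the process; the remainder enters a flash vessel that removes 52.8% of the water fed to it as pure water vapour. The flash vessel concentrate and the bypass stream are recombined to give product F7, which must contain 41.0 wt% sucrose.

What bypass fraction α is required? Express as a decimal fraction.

0.342

All 1179×0.312 = 367.85 kg/s of sucrose reaches F7, so F7 = 367.85/0.410 = 897.19 kg/s and vapour = 281.81 kg/s.
The evaporator receives (1−α)·1179 of feed at 0.688 water and removes 0.528 of that water:
0.528×0.688×(1−α)×1179 = 281.81
(1−α) = 281.81/428.29 = 0.6580;  α = 0.3420.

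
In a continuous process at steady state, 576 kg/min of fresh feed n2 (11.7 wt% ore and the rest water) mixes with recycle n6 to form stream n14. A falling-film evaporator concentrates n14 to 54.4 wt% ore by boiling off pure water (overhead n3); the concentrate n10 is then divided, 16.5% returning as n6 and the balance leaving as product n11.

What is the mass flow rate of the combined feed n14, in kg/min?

600.5 kg/min

Overall ore balance (none leaves overhead): ore in fresh feed = ore in product, i.e. 576×0.117 = (1−0.165)·n10·0.544.
n10 = 67.392/(0.544×0.835) = 148.36 kg/min.
Recycle n6 = 0.165×148.36 = 24.48 kg/min.
Combined feed n14 = 576 + 24.48 = 600.48 kg/min.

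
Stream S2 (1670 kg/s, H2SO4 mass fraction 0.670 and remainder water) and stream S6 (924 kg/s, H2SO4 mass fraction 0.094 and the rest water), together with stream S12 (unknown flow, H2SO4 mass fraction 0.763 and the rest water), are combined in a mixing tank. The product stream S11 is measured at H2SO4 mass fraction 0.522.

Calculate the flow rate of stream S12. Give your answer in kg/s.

615.4 kg/s

Let S12 be the unknown flow. Total out = 2594 + S12.
H2SO4 balance: 1205.8 + 0.763·S12 = 0.522·(2594 + S12)
(0.763 − 0.522)·S12 = 0.522×2594 − 1205.8 = 148.31
S12 = 148.31 / 0.241 = 615.4 kg/s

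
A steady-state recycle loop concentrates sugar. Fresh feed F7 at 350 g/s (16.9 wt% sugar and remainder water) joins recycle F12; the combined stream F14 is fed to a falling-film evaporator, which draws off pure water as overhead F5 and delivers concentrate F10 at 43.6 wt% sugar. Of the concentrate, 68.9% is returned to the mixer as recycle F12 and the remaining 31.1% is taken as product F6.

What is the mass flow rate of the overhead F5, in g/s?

Overall sugar balance (none leaves overhead): sugar in fresh feed = sugar in product, i.e. 350×0.169 = (1−0.689)·F10·0.436.
F10 = 59.15/(0.436×0.311) = 436.22 g/s.
Recycle F12 = 0.689×436.22 = 300.56 g/s.
Combined feed F14 = 350 + 300.56 = 650.56 g/s.
Overhead F5 = F14 − F10 = 650.56 − 436.22 = 214.33 g/s.

214.3 g/s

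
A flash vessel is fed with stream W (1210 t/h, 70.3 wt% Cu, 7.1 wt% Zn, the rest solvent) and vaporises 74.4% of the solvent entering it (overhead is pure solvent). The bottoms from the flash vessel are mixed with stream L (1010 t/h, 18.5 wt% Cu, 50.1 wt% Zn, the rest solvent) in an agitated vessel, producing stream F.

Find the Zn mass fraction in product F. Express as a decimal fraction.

Vapour removed = 0.744×0.226×1210 = 203.45 t/h; concentrate = 1006.5 t/h.
Zn reaching the mixer = 85.91 (from concentrate) + 1010×0.501 = 591.92 t/h.
Product flow = 1006.5 + 1010 = 2016.5 t/h; Zn fraction = 0.2935.

0.2935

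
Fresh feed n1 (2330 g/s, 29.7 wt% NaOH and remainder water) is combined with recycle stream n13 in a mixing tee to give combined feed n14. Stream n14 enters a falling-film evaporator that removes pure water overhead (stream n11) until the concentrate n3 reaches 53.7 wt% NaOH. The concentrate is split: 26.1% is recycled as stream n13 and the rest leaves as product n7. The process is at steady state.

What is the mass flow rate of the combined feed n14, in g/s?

Overall NaOH balance (none leaves overhead): NaOH in fresh feed = NaOH in product, i.e. 2330×0.297 = (1−0.261)·n3·0.537.
n3 = 692.01/(0.537×0.739) = 1743.8 g/s.
Recycle n13 = 0.261×1743.8 = 455.13 g/s.
Combined feed n14 = 2330 + 455.13 = 2785.1 g/s.

2785 g/s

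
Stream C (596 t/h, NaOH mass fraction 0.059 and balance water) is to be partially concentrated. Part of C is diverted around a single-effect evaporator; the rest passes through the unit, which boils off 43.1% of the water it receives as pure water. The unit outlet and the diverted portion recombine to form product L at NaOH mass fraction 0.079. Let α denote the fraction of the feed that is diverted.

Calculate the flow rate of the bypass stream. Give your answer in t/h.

224 t/h

All 596×0.059 = 35.164 t/h of NaOH reaches L, so L = 35.164/0.079 = 445.11 t/h and vapour = 150.89 t/h.
The evaporator receives (1−α)·596 of feed at 0.941 water and removes 0.431 of that water:
0.431×0.941×(1−α)×596 = 150.89
(1−α) = 150.89/241.72 = 0.6242;  α = 0.3758.
Bypass flow = 0.3758×596 = 223.97 t/h.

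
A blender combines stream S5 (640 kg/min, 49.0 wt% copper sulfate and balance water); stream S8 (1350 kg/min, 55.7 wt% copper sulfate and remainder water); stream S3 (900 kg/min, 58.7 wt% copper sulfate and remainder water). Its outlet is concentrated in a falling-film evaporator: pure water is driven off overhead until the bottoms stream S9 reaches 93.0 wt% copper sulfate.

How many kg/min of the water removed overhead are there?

copper sulfate entering = 640×0.490 + 1350×0.557 + 900×0.587 = 1593.8 kg/min.
All copper sulfate reports to S9, so S9 = 1593.8/0.930 = 1713.8 kg/min.
Total feed = 2890 kg/min; overhead = 2890 − 1713.8 = 1176.2 kg/min.

1176 kg/min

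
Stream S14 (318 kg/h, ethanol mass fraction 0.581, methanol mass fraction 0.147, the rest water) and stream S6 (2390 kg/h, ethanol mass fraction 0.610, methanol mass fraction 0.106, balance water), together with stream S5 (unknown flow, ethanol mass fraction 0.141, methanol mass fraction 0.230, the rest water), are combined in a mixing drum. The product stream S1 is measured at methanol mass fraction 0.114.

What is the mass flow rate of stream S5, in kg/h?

74.36 kg/h

Let S5 be the unknown flow. Total out = 2708 + S5.
methanol balance: 300.09 + 0.230·S5 = 0.114·(2708 + S5)
(0.230 − 0.114)·S5 = 0.114×2708 − 300.09 = 8.626
S5 = 8.626 / 0.116 = 74.362 kg/h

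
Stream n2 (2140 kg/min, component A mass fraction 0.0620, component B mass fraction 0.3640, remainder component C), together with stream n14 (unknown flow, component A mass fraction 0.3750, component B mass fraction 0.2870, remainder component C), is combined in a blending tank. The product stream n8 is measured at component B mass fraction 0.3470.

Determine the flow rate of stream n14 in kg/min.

Let n14 be the unknown flow. Total out = 2140 + n14.
component B balance: 778.96 + 0.287·n14 = 0.347·(2140 + n14)
(0.287 − 0.347)·n14 = 0.347×2140 − 778.96 = -36.38
n14 = -36.38 / -0.060 = 606.33 kg/min

606.3 kg/min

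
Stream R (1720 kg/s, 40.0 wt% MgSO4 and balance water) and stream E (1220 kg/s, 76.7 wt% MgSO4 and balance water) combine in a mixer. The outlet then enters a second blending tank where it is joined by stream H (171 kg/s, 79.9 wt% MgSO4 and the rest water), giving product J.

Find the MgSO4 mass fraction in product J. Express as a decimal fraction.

Overall, product flow = 3111 kg/s.
MgSO4 in = 1720×0.400 + 1220×0.767 + 171×0.799 = 1760.4 kg/s.
MgSO4 fraction in J = 0.566.

0.566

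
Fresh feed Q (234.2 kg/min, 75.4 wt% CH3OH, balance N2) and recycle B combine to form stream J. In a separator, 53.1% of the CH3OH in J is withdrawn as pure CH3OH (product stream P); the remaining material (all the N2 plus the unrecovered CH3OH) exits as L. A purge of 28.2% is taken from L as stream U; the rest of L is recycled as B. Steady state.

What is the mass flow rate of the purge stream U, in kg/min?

N2 enters only via Q and leaves only via the purge: 234.2×0.246 = 0.282×(N2 in L), and the separator passes all N2, so N2 in J = N2 in L = 204.3 kg/min.
CH3OH in J: m_A = 234.2×0.754 + (1−0.282)·(1−0.531)·m_A, so m_A = 176.59/0.6633 = 266.24 kg/min.
L = (1−0.531)×266.24 + 204.3 = 329.17 kg/min.
Purge U = 0.282×329.17 = 92.826 kg/min.

92.83 kg/min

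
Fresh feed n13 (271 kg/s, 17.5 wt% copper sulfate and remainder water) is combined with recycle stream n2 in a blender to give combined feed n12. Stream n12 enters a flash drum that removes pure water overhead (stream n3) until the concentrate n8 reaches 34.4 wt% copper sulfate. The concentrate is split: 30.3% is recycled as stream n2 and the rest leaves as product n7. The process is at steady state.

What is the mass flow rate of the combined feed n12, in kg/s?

330.9 kg/s

Overall copper sulfate balance (none leaves overhead): copper sulfate in fresh feed = copper sulfate in product, i.e. 271×0.175 = (1−0.303)·n8·0.344.
n8 = 47.425/(0.344×0.697) = 197.8 kg/s.
Recycle n2 = 0.303×197.8 = 59.932 kg/s.
Combined feed n12 = 271 + 59.932 = 330.93 kg/s.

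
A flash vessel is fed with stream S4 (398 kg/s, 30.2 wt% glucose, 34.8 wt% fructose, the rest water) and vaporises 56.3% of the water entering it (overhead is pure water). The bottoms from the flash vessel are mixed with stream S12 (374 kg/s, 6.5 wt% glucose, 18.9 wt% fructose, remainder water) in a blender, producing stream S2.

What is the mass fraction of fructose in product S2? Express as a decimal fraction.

0.3016

Vapour removed = 0.563×0.350×398 = 78.426 kg/s; concentrate = 319.57 kg/s.
fructose reaching the mixer = 138.5 (from concentrate) + 374×0.189 = 209.19 kg/s.
Product flow = 319.57 + 374 = 693.57 kg/s; fructose fraction = 0.3016.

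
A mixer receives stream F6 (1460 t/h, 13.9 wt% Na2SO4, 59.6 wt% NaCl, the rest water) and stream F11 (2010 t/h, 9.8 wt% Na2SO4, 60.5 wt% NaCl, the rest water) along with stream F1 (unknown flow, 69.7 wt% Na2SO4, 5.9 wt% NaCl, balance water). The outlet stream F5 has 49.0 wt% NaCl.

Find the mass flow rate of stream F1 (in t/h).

895.4 t/h

Let F1 be the unknown flow. Total out = 3470 + F1.
NaCl balance: 2086.2 + 0.059·F1 = 0.490·(3470 + F1)
(0.059 − 0.490)·F1 = 0.490×3470 − 2086.2 = -385.91
F1 = -385.91 / -0.431 = 895.38 t/h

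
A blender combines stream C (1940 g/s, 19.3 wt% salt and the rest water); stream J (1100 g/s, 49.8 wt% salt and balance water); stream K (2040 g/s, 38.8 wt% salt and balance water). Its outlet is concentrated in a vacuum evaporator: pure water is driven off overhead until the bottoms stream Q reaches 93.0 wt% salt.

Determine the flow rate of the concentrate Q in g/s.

salt entering = 1940×0.193 + 1100×0.498 + 2040×0.388 = 1713.7 g/s.
All salt reports to Q, so Q = 1713.7/0.930 = 1842.7 g/s.

1843 g/s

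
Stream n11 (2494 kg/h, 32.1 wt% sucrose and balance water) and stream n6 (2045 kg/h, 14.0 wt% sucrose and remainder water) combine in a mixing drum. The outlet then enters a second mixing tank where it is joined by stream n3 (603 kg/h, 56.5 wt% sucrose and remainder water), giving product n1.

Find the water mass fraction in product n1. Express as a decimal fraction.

Overall, product flow = 5142 kg/h.
water in = 2494×0.679 + 2045×0.860 + 603×0.435 = 3714.4 kg/h.
water fraction in n1 = 0.7224.

0.7224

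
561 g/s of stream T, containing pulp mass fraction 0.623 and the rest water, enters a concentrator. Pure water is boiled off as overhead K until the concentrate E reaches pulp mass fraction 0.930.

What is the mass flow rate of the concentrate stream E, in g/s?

pulp is conserved: 561×0.623 = 349.5 g/s all reports to the concentrate.
Concentrate = 349.5/(target fraction) = 375.81 g/s.

375.8 g/s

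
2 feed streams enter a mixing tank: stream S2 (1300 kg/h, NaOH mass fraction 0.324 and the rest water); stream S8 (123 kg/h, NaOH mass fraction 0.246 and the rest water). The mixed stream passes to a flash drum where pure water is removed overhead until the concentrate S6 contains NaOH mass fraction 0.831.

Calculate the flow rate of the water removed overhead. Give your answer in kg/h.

NaOH entering = 1300×0.324 + 123×0.246 = 451.46 kg/h.
All NaOH reports to S6, so S6 = 451.46/0.831 = 543.27 kg/h.
Total feed = 1423 kg/h; overhead = 1423 − 543.27 = 879.73 kg/h.

879.7 kg/h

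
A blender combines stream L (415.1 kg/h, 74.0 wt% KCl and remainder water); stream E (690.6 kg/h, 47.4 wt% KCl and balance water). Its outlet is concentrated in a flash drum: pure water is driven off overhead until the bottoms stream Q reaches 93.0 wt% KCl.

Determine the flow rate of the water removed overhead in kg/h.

423.4 kg/h

KCl entering = 415.1×0.740 + 690.6×0.474 = 634.52 kg/h.
All KCl reports to Q, so Q = 634.52/0.930 = 682.28 kg/h.
Total feed = 1105.7 kg/h; overhead = 1105.7 − 682.28 = 423.42 kg/h.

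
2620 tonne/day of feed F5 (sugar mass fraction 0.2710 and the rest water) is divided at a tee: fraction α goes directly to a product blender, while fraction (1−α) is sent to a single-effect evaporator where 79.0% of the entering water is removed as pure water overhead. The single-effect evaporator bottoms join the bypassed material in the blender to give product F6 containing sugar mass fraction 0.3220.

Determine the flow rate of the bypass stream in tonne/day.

1899 tonne/day

All 2620×0.271 = 710.02 tonne/day of sugar reaches F6, so F6 = 710.02/0.322 = 2205 tonne/day and vapour = 414.97 tonne/day.
The evaporator receives (1−α)·2620 of feed at 0.729 water and removes 0.790 of that water:
0.790×0.729×(1−α)×2620 = 414.97
(1−α) = 414.97/1508.9 = 0.2750;  α = 0.7250.
Bypass flow = 0.7250×2620 = 1899.5 tonne/day.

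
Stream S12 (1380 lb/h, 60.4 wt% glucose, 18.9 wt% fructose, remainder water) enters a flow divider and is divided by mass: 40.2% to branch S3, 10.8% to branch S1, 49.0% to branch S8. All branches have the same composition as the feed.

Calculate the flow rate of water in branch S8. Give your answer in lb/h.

Branch S8 total = 0.490×1380 = 676.2 lb/h.
water in S8 = 0.207×676.2 = 139.97 lb/h.

140 lb/h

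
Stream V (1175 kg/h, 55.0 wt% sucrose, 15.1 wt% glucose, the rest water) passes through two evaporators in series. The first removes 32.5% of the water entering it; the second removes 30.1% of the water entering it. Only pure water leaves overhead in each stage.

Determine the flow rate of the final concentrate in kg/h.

989.4 kg/h

water in feed = 1175×0.299 = 351.32 kg/h.
After stage 1: water left = (1−0.325)×351.32 = 237.14; stream total = 1060.8 kg/h.
After stage 2: water left = (1−0.301)×237.14 = 165.76; final concentrate = 989.44 kg/h.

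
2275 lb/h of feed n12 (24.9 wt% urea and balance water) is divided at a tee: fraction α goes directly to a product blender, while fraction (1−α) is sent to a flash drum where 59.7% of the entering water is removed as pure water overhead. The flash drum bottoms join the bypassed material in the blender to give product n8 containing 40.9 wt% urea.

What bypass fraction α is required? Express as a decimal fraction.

All 2275×0.249 = 566.48 lb/h of urea reaches n8, so n8 = 566.48/0.409 = 1385 lb/h and vapour = 889.98 lb/h.
The evaporator receives (1−α)·2275 of feed at 0.751 water and removes 0.597 of that water:
0.597×0.751×(1−α)×2275 = 889.98
(1−α) = 889.98/1020 = 0.8725;  α = 0.1275.

0.127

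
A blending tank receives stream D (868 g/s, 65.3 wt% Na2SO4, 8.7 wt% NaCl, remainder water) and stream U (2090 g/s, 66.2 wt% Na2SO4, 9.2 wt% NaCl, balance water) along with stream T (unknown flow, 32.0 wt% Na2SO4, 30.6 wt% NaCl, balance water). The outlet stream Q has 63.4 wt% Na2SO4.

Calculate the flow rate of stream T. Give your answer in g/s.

238.9 g/s

Let T be the unknown flow. Total out = 2958 + T.
Na2SO4 balance: 1950.4 + 0.320·T = 0.634·(2958 + T)
(0.320 − 0.634)·T = 0.634×2958 − 1950.4 = -75.012
T = -75.012 / -0.314 = 238.89 g/s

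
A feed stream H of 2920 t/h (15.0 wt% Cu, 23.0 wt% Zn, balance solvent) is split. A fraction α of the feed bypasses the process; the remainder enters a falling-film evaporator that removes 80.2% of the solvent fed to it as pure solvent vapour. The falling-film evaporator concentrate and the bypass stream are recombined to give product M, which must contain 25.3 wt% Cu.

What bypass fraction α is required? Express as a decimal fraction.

All 2920×0.150 = 438 t/h of Cu reaches M, so M = 438/0.253 = 1731.2 t/h and vapour = 1188.8 t/h.
The evaporator receives (1−α)·2920 of feed at 0.620 solvent and removes 0.802 of that solvent:
0.802×0.620×(1−α)×2920 = 1188.8
(1−α) = 1188.8/1451.9 = 0.8187;  α = 0.1813.

0.181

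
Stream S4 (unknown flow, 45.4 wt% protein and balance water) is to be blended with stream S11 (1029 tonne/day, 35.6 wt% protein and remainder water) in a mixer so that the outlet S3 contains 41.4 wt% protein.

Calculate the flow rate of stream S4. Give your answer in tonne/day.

1492 tonne/day

Let S4 be the unknown flow. Total out = 1029 + S4.
protein balance: 366.32 + 0.454·S4 = 0.414·(1029 + S4)
(0.454 − 0.414)·S4 = 0.414×1029 − 366.32 = 59.682
S4 = 59.682 / 0.040 = 1492 tonne/day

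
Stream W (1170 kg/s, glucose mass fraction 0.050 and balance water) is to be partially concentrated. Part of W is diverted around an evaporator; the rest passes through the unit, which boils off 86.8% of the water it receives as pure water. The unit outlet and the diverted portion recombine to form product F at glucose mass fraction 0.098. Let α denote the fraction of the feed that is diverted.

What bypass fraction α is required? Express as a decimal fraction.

All 1170×0.050 = 58.5 kg/s of glucose reaches F, so F = 58.5/0.098 = 596.94 kg/s and vapour = 573.06 kg/s.
The evaporator receives (1−α)·1170 of feed at 0.950 water and removes 0.868 of that water:
0.868×0.950×(1−α)×1170 = 573.06
(1−α) = 573.06/964.78 = 0.5940;  α = 0.4060.

0.406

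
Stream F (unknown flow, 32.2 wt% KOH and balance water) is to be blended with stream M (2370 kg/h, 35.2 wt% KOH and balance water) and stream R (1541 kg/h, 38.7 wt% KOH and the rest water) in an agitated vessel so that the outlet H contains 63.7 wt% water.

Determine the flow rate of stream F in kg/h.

Let F be the unknown flow. Total out = 3911 + F.
water balance: 2480.4 + 0.678·F = 0.637·(3911 + F)
(0.678 − 0.637)·F = 0.637×3911 − 2480.4 = 10.914
F = 10.914 / 0.041 = 266.2 kg/h

266.2 kg/h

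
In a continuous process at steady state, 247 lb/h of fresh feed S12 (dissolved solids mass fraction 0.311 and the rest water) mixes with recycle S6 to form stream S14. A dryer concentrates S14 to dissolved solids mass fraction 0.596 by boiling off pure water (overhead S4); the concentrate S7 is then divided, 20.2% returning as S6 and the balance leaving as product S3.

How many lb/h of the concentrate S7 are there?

161.5 lb/h

Overall dissolved solids balance (none leaves overhead): dissolved solids in fresh feed = dissolved solids in product, i.e. 247×0.311 = (1−0.202)·S7·0.596.
S7 = 76.817/(0.596×0.798) = 161.51 lb/h.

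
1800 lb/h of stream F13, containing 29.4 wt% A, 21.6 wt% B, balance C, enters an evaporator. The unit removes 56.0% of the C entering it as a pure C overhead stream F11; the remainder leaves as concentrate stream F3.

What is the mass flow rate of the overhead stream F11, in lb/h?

493.9 lb/h

C entering = 1800×0.490 = 882 lb/h; overhead removed = 0.560×882 = 493.92 lb/h.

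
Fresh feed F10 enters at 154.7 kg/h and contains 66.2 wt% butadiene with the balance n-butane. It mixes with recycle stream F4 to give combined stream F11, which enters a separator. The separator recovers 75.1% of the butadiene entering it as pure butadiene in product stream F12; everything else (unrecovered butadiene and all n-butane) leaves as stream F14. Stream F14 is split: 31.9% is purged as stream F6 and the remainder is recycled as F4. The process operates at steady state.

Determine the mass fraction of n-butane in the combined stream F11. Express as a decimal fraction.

0.571

n-butane enters only via F10 and leaves only via the purge: 154.7×0.338 = 0.319×(n-butane in F14), and the separator passes all n-butane, so n-butane in F11 = n-butane in F14 = 163.91 kg/h.
butadiene in F11: m_A = 154.7×0.662 + (1−0.319)·(1−0.751)·m_A, so m_A = 102.41/0.8304 = 123.32 kg/h.
F11 = 123.32 + 163.91 = 287.24 kg/h.
n-butane fraction in F11 = 163.91/287.24 = 0.571.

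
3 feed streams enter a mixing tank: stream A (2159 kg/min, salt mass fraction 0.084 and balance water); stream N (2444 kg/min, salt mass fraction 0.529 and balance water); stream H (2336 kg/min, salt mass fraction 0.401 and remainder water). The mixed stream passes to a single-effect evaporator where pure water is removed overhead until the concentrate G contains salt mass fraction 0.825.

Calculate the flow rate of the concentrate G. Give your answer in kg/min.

salt entering = 2159×0.084 + 2444×0.529 + 2336×0.401 = 2411 kg/min.
All salt reports to G, so G = 2411/0.825 = 2922.4 kg/min.

2922 kg/min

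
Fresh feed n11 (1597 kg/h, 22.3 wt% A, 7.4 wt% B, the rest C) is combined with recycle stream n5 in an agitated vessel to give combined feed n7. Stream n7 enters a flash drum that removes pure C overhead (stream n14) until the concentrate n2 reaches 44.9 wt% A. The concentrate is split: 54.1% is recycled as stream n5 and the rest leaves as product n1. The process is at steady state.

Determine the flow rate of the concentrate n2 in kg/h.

Overall A balance (none leaves overhead): A in fresh feed = A in product, i.e. 1597×0.223 = (1−0.541)·n2·0.449.
n2 = 356.13/(0.449×0.459) = 1728 kg/h.

1728 kg/h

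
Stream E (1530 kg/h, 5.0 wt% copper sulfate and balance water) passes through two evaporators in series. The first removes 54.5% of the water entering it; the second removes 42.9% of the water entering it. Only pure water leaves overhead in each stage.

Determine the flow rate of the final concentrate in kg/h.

454.1 kg/h

water in feed = 1530×0.950 = 1453.5 kg/h.
After stage 1: water left = (1−0.545)×1453.5 = 661.34; stream total = 737.84 kg/h.
After stage 2: water left = (1−0.429)×661.34 = 377.63; final concentrate = 454.13 kg/h.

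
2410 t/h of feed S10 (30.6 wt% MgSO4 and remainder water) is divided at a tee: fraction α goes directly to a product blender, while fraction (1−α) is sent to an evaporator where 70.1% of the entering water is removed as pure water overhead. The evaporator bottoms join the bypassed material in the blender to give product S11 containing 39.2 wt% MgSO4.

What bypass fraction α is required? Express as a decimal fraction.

0.549

All 2410×0.306 = 737.46 t/h of MgSO4 reaches S11, so S11 = 737.46/0.392 = 1881.3 t/h and vapour = 528.72 t/h.
The evaporator receives (1−α)·2410 of feed at 0.694 water and removes 0.701 of that water:
0.701×0.694×(1−α)×2410 = 528.72
(1−α) = 528.72/1172.5 = 0.4510;  α = 0.5490.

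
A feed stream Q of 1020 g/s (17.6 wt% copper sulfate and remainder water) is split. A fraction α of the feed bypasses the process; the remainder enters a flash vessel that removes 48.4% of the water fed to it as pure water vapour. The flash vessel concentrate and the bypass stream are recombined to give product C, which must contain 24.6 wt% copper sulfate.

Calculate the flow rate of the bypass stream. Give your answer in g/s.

All 1020×0.176 = 179.52 g/s of copper sulfate reaches C, so C = 179.52/0.246 = 729.76 g/s and vapour = 290.24 g/s.
The evaporator receives (1−α)·1020 of feed at 0.824 water and removes 0.484 of that water:
0.484×0.824×(1−α)×1020 = 290.24
(1−α) = 290.24/406.79 = 0.7135;  α = 0.2865.
Bypass flow = 0.2865×1020 = 292.24 g/s.

292.2 g/s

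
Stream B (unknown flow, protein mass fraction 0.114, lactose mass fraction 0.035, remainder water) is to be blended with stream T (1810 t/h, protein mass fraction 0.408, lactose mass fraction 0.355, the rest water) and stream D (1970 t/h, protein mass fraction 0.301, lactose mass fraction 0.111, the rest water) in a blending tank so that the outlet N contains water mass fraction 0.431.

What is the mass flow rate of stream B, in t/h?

99.64 t/h

Let B be the unknown flow. Total out = 3780 + B.
water balance: 1587.3 + 0.851·B = 0.431·(3780 + B)
(0.851 − 0.431)·B = 0.431×3780 − 1587.3 = 41.85
B = 41.85 / 0.420 = 99.643 t/h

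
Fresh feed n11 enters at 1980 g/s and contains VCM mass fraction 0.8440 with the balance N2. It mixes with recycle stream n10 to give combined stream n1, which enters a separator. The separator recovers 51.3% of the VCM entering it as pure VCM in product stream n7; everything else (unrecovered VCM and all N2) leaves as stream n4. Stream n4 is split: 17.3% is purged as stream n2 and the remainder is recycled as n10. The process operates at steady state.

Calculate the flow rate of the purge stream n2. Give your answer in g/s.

544.6 g/s

N2 enters only via n11 and leaves only via the purge: 1980×0.156 = 0.173×(N2 in n4), and the separator passes all N2, so N2 in n1 = N2 in n4 = 1785.4 g/s.
VCM in n1: m_A = 1980×0.844 + (1−0.173)·(1−0.513)·m_A, so m_A = 1671.1/0.5973 = 2798 g/s.
n4 = (1−0.513)×2798 + 1785.4 = 3148.1 g/s.
Purge n2 = 0.173×3148.1 = 544.62 g/s.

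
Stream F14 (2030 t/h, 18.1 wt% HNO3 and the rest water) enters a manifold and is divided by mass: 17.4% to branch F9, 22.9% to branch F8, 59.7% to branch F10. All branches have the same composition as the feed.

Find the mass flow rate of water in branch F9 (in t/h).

289.3 t/h

Branch F9 total = 0.174×2030 = 353.22 t/h.
water in F9 = 0.819×353.22 = 289.29 t/h.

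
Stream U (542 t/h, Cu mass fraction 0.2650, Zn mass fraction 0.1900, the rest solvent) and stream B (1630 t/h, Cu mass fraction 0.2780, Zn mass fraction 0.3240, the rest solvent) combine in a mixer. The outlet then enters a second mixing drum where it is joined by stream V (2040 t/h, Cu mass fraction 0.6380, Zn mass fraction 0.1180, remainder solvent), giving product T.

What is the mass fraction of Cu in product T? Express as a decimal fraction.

Overall, product flow = 4212 t/h.
Cu in = 542×0.265 + 1630×0.278 + 2040×0.638 = 1898.3 t/h.
Cu fraction in T = 0.4507.

0.4507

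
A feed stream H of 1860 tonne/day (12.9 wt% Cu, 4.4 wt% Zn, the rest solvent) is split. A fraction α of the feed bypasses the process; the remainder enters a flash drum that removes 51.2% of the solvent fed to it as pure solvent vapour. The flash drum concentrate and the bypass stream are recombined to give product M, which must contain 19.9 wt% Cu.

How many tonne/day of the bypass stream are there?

314.8 tonne/day

All 1860×0.129 = 239.94 tonne/day of Cu reaches M, so M = 239.94/0.199 = 1205.7 tonne/day and vapour = 654.27 tonne/day.
The evaporator receives (1−α)·1860 of feed at 0.827 solvent and removes 0.512 of that solvent:
0.512×0.827×(1−α)×1860 = 654.27
(1−α) = 654.27/787.57 = 0.8307;  α = 0.1693.
Bypass flow = 0.1693×1860 = 314.81 tonne/day.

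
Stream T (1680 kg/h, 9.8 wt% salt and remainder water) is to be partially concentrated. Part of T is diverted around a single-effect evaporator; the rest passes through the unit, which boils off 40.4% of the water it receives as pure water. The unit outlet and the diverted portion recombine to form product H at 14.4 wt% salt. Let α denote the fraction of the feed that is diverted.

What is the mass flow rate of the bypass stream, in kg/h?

207.3 kg/h

All 1680×0.098 = 164.64 kg/h of salt reaches H, so H = 164.64/0.144 = 1143.3 kg/h and vapour = 536.67 kg/h.
The evaporator receives (1−α)·1680 of feed at 0.902 water and removes 0.404 of that water:
0.404×0.902×(1−α)×1680 = 536.67
(1−α) = 536.67/612.21 = 0.8766;  α = 0.1234.
Bypass flow = 0.1234×1680 = 207.29 kg/h.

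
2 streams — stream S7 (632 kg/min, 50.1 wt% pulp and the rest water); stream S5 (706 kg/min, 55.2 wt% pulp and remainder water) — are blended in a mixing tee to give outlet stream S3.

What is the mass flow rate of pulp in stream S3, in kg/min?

pulp out = pulp in = 632×0.501 + 706×0.552 = 706.34 kg/min.

706.3 kg/min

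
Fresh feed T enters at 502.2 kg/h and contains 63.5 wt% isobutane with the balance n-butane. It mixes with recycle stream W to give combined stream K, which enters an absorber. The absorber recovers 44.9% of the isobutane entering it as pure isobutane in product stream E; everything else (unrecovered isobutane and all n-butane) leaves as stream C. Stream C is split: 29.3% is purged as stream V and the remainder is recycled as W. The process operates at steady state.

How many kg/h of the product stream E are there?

isobutane in K: m_A = 502.2×0.635 + (1−0.293)·(1−0.449)·m_A, so m_A = 318.9/0.6104 = 522.4 kg/h.
Product E = 0.449×522.4 = 234.56 kg/h.

234.6 kg/h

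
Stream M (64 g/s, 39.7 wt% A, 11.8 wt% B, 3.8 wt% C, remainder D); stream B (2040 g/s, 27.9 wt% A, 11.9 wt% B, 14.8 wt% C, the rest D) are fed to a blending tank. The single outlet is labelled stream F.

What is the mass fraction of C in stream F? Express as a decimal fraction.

Total flow out = 64 + 2040 = 2104 g/s.
C in = 64×0.038 + 2040×0.148 = 304.35 g/s.
C mass fraction in F = 304.35/2104 = 0.145.

0.145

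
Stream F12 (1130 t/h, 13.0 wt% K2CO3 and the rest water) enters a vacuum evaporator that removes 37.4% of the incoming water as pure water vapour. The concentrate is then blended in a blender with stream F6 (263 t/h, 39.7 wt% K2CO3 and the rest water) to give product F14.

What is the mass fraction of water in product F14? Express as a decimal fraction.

0.7549

Vapour removed = 0.374×0.870×1130 = 367.68 t/h; concentrate = 762.32 t/h.
water reaching the mixer = 615.42 (from concentrate) + 263×0.603 = 774.01 t/h.
Product flow = 762.32 + 263 = 1025.3 t/h; water fraction = 0.7549.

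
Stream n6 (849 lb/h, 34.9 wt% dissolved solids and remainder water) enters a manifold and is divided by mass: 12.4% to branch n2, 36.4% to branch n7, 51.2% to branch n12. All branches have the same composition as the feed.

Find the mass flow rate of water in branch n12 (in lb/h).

Branch n12 total = 0.512×849 = 434.69 lb/h.
water in n12 = 0.651×434.69 = 282.98 lb/h.

283 lb/h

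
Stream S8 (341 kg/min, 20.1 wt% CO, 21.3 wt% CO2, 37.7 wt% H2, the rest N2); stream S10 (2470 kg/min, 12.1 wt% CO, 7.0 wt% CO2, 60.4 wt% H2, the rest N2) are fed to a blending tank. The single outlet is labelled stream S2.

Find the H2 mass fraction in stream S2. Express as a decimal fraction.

0.5765

Total flow out = 341 + 2470 = 2811 kg/min.
H2 in = 341×0.377 + 2470×0.604 = 1620.4 kg/min.
H2 mass fraction in S2 = 1620.4/2811 = 0.5765.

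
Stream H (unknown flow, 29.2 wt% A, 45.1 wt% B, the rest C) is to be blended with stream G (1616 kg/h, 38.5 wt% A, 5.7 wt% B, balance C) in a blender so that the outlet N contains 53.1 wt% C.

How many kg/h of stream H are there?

159.2 kg/h

Let H be the unknown flow. Total out = 1616 + H.
C balance: 901.73 + 0.257·H = 0.531·(1616 + H)
(0.257 − 0.531)·H = 0.531×1616 − 901.73 = -43.632
H = -43.632 / -0.274 = 159.24 kg/h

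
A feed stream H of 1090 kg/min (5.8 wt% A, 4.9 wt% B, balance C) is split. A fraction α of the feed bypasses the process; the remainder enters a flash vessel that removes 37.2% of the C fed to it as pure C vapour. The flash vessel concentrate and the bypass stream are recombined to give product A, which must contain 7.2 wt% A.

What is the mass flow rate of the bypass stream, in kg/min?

All 1090×0.058 = 63.22 kg/min of A reaches A, so A = 63.22/0.072 = 878.06 kg/min and vapour = 211.94 kg/min.
The evaporator receives (1−α)·1090 of feed at 0.893 C and removes 0.372 of that C:
0.372×0.893×(1−α)×1090 = 211.94
(1−α) = 211.94/362.09 = 0.5853;  α = 0.4147.
Bypass flow = 0.4147×1090 = 451.99 kg/min.

452 kg/min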